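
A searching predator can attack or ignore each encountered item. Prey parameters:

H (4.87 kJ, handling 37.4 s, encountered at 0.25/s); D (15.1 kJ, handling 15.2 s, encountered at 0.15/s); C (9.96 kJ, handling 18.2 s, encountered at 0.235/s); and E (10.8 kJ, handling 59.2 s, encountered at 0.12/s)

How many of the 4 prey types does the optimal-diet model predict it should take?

Rank by E/h (kJ/s): D 0.993, C 0.547, E 0.182, H 0.13. Include each in turn until the next type's E/h falls below the running intake rate.
Rate on top 1: 0.6905. C: 0.547 < 0.6905 → exclude; stop.
Optimal diet: D — 1 of 4 types.

1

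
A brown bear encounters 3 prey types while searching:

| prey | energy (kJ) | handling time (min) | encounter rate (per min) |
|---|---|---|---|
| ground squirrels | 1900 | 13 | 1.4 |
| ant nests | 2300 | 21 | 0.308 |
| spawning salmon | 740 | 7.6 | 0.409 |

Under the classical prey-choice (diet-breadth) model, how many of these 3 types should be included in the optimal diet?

1

E/h in descending order: ground squirrels 146, ant nests 110, spawning salmon 97.4 kJ/min. The optimal diet is the largest prefix of this list for which every included type satisfies E_i/h_i > R on the types above it.
Rate on top 1: 138.5. ant nests: 110 < 138.5 → exclude; stop.
Optimal diet: ground squirrels — 1 of 3 types.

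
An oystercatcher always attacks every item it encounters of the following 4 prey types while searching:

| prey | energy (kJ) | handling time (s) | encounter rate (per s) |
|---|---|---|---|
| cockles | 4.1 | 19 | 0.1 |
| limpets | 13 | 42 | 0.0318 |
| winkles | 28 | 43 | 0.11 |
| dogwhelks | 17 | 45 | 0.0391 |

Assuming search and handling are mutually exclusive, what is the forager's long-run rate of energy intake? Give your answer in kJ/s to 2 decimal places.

0.43 kJ/s

R = (0.1×4.1 + 0.0318×13 + 0.11×28 + 0.0391×17) / (1 + 0.1×19 + 0.0318×42 + 0.11×43 + 0.0391×45) = 4.568/10.73 = 0.4259 kJ/s.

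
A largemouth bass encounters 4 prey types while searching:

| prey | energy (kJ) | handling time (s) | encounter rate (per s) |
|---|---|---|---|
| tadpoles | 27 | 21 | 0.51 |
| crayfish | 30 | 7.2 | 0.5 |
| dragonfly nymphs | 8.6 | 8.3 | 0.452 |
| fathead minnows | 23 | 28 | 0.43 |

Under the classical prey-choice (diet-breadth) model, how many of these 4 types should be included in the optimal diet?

Profitabilities (E/h, kJ/s): crayfish 4.17, tadpoles 1.29, dragonfly nymphs 1.04, fathead minnows 0.821. Add prey in this order while the next type's profitability exceeds the intake rate on those already taken.
Rate on top 1: 3.261. tadpoles: 1.29 < 3.261 → exclude; stop.
Optimal diet: crayfish — 1 of 4 types.

1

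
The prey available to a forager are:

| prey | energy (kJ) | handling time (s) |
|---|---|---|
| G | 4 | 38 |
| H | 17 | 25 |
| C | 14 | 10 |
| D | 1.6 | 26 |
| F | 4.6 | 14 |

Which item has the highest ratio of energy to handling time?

C

In descending order of E/h:
C: 14/10 = 1.4 kJ/s
H: 17/25 = 0.68 kJ/s
F: 4.6/14 = 0.329 kJ/s
G: 4/38 = 0.105 kJ/s
D: 1.6/26 = 0.0615 kJ/s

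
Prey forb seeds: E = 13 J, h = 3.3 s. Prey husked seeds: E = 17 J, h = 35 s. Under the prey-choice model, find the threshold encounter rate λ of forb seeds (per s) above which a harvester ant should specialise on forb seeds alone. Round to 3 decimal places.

0.043 per s

The zero-one rule: include husked seeds iff E₂/h₂ > λE₁/(1+λh₁). Equality gives the switch point.
λE₁h₂ = E₂ + λE₂h₁ ⇒ λ = E₂/(E₁h₂ − E₂h₁) = 17/(455 − 56.1) = 0.04262 per s.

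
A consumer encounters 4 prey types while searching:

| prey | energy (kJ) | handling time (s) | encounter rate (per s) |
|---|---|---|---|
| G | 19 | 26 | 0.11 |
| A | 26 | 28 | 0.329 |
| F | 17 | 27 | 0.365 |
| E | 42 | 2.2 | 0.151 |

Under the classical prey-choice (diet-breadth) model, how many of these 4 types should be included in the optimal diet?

1

Profitabilities (E/h, kJ/s): E 19.1, A 0.929, G 0.731, F 0.63. Add prey in this order while the next type's profitability exceeds the intake rate on those already taken.
Rate on top 1: 4.761. A: 0.929 < 4.761 → exclude; stop.
Optimal diet: E — 1 of 4 types.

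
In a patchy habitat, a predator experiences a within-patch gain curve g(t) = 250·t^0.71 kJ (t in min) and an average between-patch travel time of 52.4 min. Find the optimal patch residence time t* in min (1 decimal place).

By the marginal value theorem, leave when the instantaneous gain rate g'(t) equals the habitat-wide average g(t)/(T + t).
g'(t) = 0.71·250·t^-0.29. Setting 0.71·250·t^-0.29 = 250·t^0.71/(52.4+t) gives 0.71(52.4+t) = t, so 0.29·t = 0.71×52.4.
t* = 0.71×52.4/0.29 = 128.3 min.

128.3 min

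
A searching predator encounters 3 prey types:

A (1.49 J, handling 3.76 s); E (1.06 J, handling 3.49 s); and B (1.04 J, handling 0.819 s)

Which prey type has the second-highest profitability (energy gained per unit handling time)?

In descending order of E/h:
B: 1.04/0.819 = 1.27 J/s
A: 1.49/3.76 = 0.396 J/s
E: 1.06/3.49 = 0.304 J/s

A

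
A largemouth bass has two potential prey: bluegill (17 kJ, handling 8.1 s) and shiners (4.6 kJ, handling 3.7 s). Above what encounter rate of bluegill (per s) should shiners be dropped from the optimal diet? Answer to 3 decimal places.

The zero-one rule: include shiners iff E₂/h₂ > λE₁/(1+λh₁). Equality gives the switch point.
λE₁h₂ = E₂ + λE₂h₁ ⇒ λ = E₂/(E₁h₂ − E₂h₁) = 4.6/(62.9 − 37.26) = 0.1794 per s.

0.179 per s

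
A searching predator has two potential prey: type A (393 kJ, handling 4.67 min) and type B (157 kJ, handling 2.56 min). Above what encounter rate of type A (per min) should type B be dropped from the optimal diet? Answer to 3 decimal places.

0.575 per min

The zero-one rule: include type B iff E₂/h₂ > λE₁/(1+λh₁). Equality gives the switch point.
λE₁h₂ = E₂ + λE₂h₁ ⇒ λ = E₂/(E₁h₂ − E₂h₁) = 157/(1006 − 733.2) = 0.5753 per min.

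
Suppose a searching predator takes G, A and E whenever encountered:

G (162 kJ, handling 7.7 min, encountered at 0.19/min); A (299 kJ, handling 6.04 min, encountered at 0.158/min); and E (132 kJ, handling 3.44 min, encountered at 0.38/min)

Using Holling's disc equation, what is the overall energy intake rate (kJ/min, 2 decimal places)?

27.13 kJ/min

R = (0.19×162 + 0.158×299 + 0.38×132) / (1 + 0.19×7.7 + 0.158×6.04 + 0.38×3.44) = 128.2/4.725 = 27.13 kJ/min.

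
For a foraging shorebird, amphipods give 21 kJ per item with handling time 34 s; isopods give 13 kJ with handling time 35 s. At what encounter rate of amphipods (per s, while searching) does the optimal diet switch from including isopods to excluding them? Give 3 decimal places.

0.044 per s

Drop isopods once their profitability E₂/h₂ falls below the rate achievable on amphipods alone: E₂/h₂ = λE₁/(1 + λh₁).
Solve for λ: λE₁h₂ = E₂(1 + λh₁) → λ(E₁h₂ − E₂h₁) = E₂ → λ = E₂/(E₁h₂ − E₂h₁).
λ = 13/(21×35 − 13×34) = 13/293 = 0.04437 per s.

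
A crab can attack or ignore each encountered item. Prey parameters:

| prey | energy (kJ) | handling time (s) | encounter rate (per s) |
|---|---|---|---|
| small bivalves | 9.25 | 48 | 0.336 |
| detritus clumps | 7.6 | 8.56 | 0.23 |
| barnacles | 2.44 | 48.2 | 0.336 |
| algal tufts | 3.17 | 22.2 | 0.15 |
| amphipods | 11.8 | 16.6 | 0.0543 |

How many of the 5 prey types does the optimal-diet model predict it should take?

Profitabilities (E/h, kJ/s): detritus clumps 0.888, amphipods 0.711, small bivalves 0.193, algal tufts 0.143, barnacles 0.0506. Add prey in this order while the next type's profitability exceeds the intake rate on those already taken.
Rate on top 1: 0.5888. amphipods: 0.711 > 0.5888 → include.
Rate on top 2: 0.6172. small bivalves: 0.193 < 0.6172 → exclude; stop.
Optimal diet: detritus clumps, amphipods — 2 of 5 types.

2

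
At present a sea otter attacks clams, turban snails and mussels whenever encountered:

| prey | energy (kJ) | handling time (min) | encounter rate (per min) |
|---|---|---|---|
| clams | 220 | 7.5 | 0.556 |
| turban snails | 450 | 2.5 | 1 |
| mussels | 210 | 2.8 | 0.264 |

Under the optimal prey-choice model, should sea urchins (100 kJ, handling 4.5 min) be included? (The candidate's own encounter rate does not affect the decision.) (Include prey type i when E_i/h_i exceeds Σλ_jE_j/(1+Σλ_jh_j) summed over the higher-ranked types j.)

No

On clams, turban snails and mussels alone, R = ΣλE/(1+Σλh) = 627.8/8.409 = 74.65 kJ/min.
Profitability of sea urchins: 100/4.5 = 22.22 kJ/min.
22.22 < 74.65, so adding sea urchins would lower the average — exclude it.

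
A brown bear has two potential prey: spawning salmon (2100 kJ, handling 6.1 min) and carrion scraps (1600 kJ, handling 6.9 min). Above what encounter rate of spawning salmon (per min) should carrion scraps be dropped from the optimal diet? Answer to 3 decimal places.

0.338 per min

The zero-one rule: include carrion scraps iff E₂/h₂ > λE₁/(1+λh₁). Equality gives the switch point.
λE₁h₂ = E₂ + λE₂h₁ ⇒ λ = E₂/(E₁h₂ − E₂h₁) = 1600/(1.449e+04 − 9760) = 0.3383 per min.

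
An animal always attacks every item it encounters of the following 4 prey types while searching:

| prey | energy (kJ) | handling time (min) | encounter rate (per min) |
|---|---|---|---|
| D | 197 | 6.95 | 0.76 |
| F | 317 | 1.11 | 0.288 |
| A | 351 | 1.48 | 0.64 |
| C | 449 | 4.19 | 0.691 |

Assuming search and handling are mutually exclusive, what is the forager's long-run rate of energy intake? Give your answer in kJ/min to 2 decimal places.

Energy encountered per unit search time: 0.76×197 + 0.288×317 + 0.64×351 + 0.691×449 = 775.9 kJ/min.
Handling time per unit search time: 0.76×6.95 + 0.288×1.11 + 0.64×1.48 + 0.691×4.19 = 9.444.
Rate = 775.9/(1 + 9.444) = 74.29 kJ/min.

74.29 kJ/min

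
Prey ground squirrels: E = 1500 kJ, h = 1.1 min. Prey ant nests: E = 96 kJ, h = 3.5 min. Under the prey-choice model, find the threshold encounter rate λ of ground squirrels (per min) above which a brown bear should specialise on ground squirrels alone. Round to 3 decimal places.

0.019 per min

At the threshold, the rate on ground squirrels alone equals the profitability of ant nests: λ·1500/(1 + λ·1.1) = 96/3.5 = 27.43.
Rearranging, λ(1500 − 27.43×1.1) = 27.43, so λ = 27.43/1470 = 0.01866 per min.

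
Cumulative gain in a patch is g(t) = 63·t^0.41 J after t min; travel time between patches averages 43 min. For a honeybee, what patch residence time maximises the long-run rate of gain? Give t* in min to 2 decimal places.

29.88 min

By the marginal value theorem, leave when the instantaneous gain rate g'(t) equals the habitat-wide average g(t)/(T + t).
g'(t) = 0.41·63·t^-0.59. Setting 0.41·63·t^-0.59 = 63·t^0.41/(43+t) gives 0.41(43+t) = t, so 0.59·t = 0.41×43.
t* = 0.41×43/0.59 = 29.88 min.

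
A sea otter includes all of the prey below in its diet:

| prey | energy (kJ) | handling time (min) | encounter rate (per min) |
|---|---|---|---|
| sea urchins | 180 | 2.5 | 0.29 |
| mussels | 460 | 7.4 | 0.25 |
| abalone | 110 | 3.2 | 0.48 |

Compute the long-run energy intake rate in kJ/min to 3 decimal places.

43.044 kJ/min

R = Σλ_iE_i / (1 + Σλ_ih_i)
Numerator: 0.29×180 + 0.25×460 + 0.48×110 = 220
Denominator: 1 + 0.29×2.5 + 0.25×7.4 + 0.48×3.2 = 5.111
R = 220/5.111 = 43.04 kJ/min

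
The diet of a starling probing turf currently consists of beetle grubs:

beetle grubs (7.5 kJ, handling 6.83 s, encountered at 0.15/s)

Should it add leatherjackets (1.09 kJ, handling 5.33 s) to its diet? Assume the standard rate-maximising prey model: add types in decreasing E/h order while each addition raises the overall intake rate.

Intake rate on the current diet: R = (0.15×7.5) / (1 + 0.15×6.83) = 1.125/2.024 = 0.5557 kJ/s.
Profitability of leatherjackets: 1.09/5.33 = 0.2045 kJ/s.
0.2045 < 0.5557, so adding leatherjackets would lower the average — exclude it.

No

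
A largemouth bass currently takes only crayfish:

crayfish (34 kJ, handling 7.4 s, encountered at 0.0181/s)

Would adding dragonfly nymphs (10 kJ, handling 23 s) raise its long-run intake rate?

Current rate: (0.0181×34)/(1 + 0.0181×7.4) = 0.5427 kJ/s.
dragonfly nymphs: E/h = 10/23 = 0.4348 kJ/s.
Since 0.4348 < R, time spent handling dragonfly nymphs is better spent searching.

No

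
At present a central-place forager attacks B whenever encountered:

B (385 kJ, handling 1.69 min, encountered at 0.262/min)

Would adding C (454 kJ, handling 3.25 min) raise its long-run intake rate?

Yes

Intake rate on the current diet: R = (0.262×385) / (1 + 0.262×1.69) = 100.9/1.443 = 69.91 kJ/min.
Profitability of C: 454/3.25 = 139.7 kJ/min.
Since 139.7 > R, including C increases the long-run rate.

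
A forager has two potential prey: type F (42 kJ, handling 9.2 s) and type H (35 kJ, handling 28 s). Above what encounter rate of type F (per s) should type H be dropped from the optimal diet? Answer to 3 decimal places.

0.041 per s

Drop type H once their profitability E₂/h₂ falls below the rate achievable on type F alone: E₂/h₂ = λE₁/(1 + λh₁).
Solve for λ: λE₁h₂ = E₂(1 + λh₁) → λ(E₁h₂ − E₂h₁) = E₂ → λ = E₂/(E₁h₂ − E₂h₁).
λ = 35/(42×28 − 35×9.2) = 35/854 = 0.04098 per s.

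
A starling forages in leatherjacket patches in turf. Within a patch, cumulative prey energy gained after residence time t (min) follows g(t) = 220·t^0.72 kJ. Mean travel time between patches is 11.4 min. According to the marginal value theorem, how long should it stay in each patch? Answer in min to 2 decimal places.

29.31 min

Maximise g(t)/(T+t): set derivative to zero → g'(t)(T+t) = g(t).
g'(t) = 0.72·220·t^-0.28. Setting 0.72·220·t^-0.28 = 220·t^0.72/(11.4+t) gives 0.72(11.4+t) = t, so 0.28·t = 0.72×11.4.
t* = 0.72×11.4/0.28 = 29.31 min.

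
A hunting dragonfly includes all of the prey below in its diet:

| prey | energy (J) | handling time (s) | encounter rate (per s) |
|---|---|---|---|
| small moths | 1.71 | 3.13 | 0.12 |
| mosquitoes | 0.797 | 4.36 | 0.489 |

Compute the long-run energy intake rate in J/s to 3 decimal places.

Energy encountered per unit search time: 0.12×1.71 + 0.489×0.797 = 0.5949 J/s.
Handling time per unit search time: 0.12×3.13 + 0.489×4.36 = 2.508.
Rate = 0.5949/(1 + 2.508) = 0.1696 J/s.

0.170 J/s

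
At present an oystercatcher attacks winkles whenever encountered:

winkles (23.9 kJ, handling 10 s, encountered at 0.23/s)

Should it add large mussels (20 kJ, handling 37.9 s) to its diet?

No

On winkles alone, R = ΣλE/(1+Σλh) = 5.497/3.3 = 1.666 kJ/s.
Profitability of large mussels: 20/37.9 = 0.5277 kJ/s.
Since 0.5277 < R, time spent handling large mussels is better spent searching.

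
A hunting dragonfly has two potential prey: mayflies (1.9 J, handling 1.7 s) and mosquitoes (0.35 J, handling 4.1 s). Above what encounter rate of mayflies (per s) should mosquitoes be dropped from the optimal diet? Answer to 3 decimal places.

0.049 per s

The zero-one rule: include mosquitoes iff E₂/h₂ > λE₁/(1+λh₁). Equality gives the switch point.
λE₁h₂ = E₂ + λE₂h₁ ⇒ λ = E₂/(E₁h₂ − E₂h₁) = 0.35/(7.79 − 0.595) = 0.04864 per s.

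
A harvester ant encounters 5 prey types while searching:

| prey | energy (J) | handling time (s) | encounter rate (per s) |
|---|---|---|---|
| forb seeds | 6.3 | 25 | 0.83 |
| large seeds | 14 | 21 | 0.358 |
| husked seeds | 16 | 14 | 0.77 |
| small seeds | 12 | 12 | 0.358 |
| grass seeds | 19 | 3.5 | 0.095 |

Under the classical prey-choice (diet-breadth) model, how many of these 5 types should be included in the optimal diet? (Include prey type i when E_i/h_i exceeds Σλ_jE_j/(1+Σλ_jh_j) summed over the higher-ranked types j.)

1

E/h in descending order: grass seeds 5.43, husked seeds 1.14, small seeds 1, large seeds 0.667, forb seeds 0.252 J/s. The optimal diet is the largest prefix of this list for which every included type satisfies E_i/h_i > R on the types above it.
Rate on top 1: 1.355. husked seeds: 1.14 < 1.355 → exclude; stop.
Optimal diet: grass seeds — 1 of 5 types.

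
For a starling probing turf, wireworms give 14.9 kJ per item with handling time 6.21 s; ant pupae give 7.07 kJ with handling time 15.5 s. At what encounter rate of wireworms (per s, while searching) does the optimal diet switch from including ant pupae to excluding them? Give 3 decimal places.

The zero-one rule: include ant pupae iff E₂/h₂ > λE₁/(1+λh₁). Equality gives the switch point.
λE₁h₂ = E₂ + λE₂h₁ ⇒ λ = E₂/(E₁h₂ − E₂h₁) = 7.07/(231 − 43.9) = 0.0378 per s.

0.038 per s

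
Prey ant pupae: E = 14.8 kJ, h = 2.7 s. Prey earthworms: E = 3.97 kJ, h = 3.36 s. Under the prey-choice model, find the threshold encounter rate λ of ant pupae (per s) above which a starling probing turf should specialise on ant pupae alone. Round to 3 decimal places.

The zero-one rule: include earthworms iff E₂/h₂ > λE₁/(1+λh₁). Equality gives the switch point.
λE₁h₂ = E₂ + λE₂h₁ ⇒ λ = E₂/(E₁h₂ − E₂h₁) = 3.97/(49.73 − 10.72) = 0.1018 per s.

0.102 per s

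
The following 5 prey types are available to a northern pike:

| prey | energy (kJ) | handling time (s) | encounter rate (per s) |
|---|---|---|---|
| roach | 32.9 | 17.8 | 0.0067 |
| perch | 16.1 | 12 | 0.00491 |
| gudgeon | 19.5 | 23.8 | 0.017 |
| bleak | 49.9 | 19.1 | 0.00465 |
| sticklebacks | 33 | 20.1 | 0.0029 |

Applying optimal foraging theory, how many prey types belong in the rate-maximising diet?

5

Rank by E/h (kJ/s): bleak 2.61, roach 1.85, sticklebacks 1.64, perch 1.34, gudgeon 0.819. Include each in turn until the next type's E/h falls below the running intake rate.
Rate on top 1: 0.2131. roach: 1.85 > 0.2131 → include.
Rate on top 2: 0.3745. sticklebacks: 1.64 > 0.3745 → include.
Rate on top 3: 0.4329. perch: 1.34 > 0.4329 → include.
Rate on top 4: 0.4733. gudgeon: 0.819 > 0.4733 → include.
Optimal diet: bleak, roach, sticklebacks, perch, gudgeon — 5 of 5 types.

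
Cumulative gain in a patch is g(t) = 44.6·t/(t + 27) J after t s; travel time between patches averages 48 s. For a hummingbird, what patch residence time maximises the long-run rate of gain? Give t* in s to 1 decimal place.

36.0 s

Optimal t* satisfies g'(t*) = g(t*)/(T + t*).
g'(t) = 44.6·27/(t + 27)². Setting 44.6·27/(t+27)² = 44.6t/[(t+27)(48+t)] gives 27(48+t) = t(t+27), so t² = 27×48 = 1296.
t* = √1296 = 36 s.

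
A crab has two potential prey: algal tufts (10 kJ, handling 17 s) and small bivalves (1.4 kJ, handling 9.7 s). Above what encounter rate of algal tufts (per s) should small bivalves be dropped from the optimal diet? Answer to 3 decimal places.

Drop small bivalves once their profitability E₂/h₂ falls below the rate achievable on algal tufts alone: E₂/h₂ = λE₁/(1 + λh₁).
Solve for λ: λE₁h₂ = E₂(1 + λh₁) → λ(E₁h₂ − E₂h₁) = E₂ → λ = E₂/(E₁h₂ − E₂h₁).
λ = 1.4/(10×9.7 − 1.4×17) = 1.4/73.2 = 0.01913 per s.

0.019 per s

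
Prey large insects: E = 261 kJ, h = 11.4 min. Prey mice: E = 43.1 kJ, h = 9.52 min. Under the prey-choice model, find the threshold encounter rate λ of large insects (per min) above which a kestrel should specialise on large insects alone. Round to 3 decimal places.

0.022 per min

Drop mice once their profitability E₂/h₂ falls below the rate achievable on large insects alone: E₂/h₂ = λE₁/(1 + λh₁).
Solve for λ: λE₁h₂ = E₂(1 + λh₁) → λ(E₁h₂ − E₂h₁) = E₂ → λ = E₂/(E₁h₂ − E₂h₁).
λ = 43.1/(261×9.52 − 43.1×11.4) = 43.1/1993 = 0.02162 per min.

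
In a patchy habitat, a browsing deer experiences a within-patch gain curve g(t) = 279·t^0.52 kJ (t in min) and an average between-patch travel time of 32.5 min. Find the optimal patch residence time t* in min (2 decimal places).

35.21 min

Optimal t* satisfies g'(t*) = g(t*)/(T + t*).
g'(t) = 0.52·279·t^-0.48. Setting 0.52·279·t^-0.48 = 279·t^0.52/(32.5+t) gives 0.52(32.5+t) = t, so 0.48·t = 0.52×32.5.
t* = 0.52×32.5/0.48 = 35.21 min.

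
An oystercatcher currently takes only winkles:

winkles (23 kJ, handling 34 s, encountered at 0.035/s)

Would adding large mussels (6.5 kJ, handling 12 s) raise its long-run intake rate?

Current rate: (0.035×23)/(1 + 0.035×34) = 0.3676 kJ/s.
large mussels: E/h = 6.5/12 = 0.5417 kJ/s.
Since 0.5417 > R, including large mussels increases the long-run rate.

Yes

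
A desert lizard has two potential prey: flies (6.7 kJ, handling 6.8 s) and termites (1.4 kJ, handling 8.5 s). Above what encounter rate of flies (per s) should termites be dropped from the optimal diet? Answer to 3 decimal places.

0.030 per s

At the threshold, the rate on flies alone equals the profitability of termites: λ·6.7/(1 + λ·6.8) = 1.4/8.5 = 0.1647.
Rearranging, λ(6.7 − 0.1647×6.8) = 0.1647, so λ = 0.1647/5.58 = 0.02952 per s.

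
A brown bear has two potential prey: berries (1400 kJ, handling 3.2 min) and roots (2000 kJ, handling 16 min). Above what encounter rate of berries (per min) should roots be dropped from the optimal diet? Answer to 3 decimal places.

0.125 per min

At the threshold, the rate on berries alone equals the profitability of roots: λ·1400/(1 + λ·3.2) = 2000/16 = 125.
Rearranging, λ(1400 − 125×3.2) = 125, so λ = 125/1000 = 0.125 per min.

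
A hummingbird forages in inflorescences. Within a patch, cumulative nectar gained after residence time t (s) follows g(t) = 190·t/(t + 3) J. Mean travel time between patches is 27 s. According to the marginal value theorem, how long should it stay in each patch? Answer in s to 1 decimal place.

Optimal t* satisfies g'(t*) = g(t*)/(T + t*).
g'(t) = 190·3/(t + 3)². Setting 190·3/(t+3)² = 190t/[(t+3)(27+t)] gives 3(27+t) = t(t+3), so t² = 3×27 = 81.
t* = √81 = 9 s.

9.0 s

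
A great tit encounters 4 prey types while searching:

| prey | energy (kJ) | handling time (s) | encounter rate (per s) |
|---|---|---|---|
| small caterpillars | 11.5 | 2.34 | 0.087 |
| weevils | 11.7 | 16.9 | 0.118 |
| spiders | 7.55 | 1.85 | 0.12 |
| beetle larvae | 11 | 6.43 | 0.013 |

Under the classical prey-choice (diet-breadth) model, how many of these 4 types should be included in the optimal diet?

3

Rank by E/h (kJ/s): small caterpillars 4.91, spiders 4.08, beetle larvae 1.71, weevils 0.692. Include each in turn until the next type's E/h falls below the running intake rate.
Rate on top 1: 0.8313. spiders: 4.08 > 0.8313 → include.
Rate on top 2: 1.337. beetle larvae: 1.71 > 1.337 → include.
Rate on top 3: 1.358. weevils: 0.692 < 1.358 → exclude; stop.
Optimal diet: small caterpillars, spiders, beetle larvae — 3 of 4 types.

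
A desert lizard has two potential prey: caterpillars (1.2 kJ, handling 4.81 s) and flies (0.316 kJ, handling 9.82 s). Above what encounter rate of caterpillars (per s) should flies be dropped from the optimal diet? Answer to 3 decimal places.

At the threshold, the rate on caterpillars alone equals the profitability of flies: λ·1.2/(1 + λ·4.81) = 0.316/9.82 = 0.03218.
Rearranging, λ(1.2 − 0.03218×4.81) = 0.03218, so λ = 0.03218/1.045 = 0.03079 per s.

0.031 per s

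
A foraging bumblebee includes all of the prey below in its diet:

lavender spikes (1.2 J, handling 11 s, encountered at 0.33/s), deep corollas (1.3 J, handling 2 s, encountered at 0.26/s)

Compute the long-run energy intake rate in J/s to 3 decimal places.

R = Σλ_iE_i / (1 + Σλ_ih_i)
Numerator: 0.33×1.2 + 0.26×1.3 = 0.734
Denominator: 1 + 0.33×11 + 0.26×2 = 5.15
R = 0.734/5.15 = 0.1425 J/s

0.143 J/s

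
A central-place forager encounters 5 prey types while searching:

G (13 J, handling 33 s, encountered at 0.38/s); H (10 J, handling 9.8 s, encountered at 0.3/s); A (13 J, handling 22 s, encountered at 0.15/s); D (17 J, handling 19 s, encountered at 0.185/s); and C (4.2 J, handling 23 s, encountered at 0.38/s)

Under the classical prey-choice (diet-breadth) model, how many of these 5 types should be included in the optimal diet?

2

Profitabilities (E/h, J/s): H 1.02, D 0.895, A 0.591, G 0.394, C 0.183. Add prey in this order while the next type's profitability exceeds the intake rate on those already taken.
Rate on top 1: 0.7614. D: 0.895 > 0.7614 → include.
Rate on top 2: 0.8243. A: 0.591 < 0.8243 → exclude; stop.
Optimal diet: H, D — 2 of 5 types.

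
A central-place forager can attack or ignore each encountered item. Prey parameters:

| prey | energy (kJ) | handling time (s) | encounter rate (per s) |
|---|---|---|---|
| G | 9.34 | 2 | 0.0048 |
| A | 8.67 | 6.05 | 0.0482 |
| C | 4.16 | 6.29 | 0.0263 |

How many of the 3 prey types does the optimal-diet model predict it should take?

3

E/h in descending order: G 4.67, A 1.43, C 0.661 kJ/s. The optimal diet is the largest prefix of this list for which every included type satisfies E_i/h_i > R on the types above it.
Rate on top 1: 0.04441. A: 1.43 > 0.04441 → include.
Rate on top 2: 0.3556. C: 0.661 > 0.3556 → include.
Optimal diet: G, A, C — 3 of 3 types.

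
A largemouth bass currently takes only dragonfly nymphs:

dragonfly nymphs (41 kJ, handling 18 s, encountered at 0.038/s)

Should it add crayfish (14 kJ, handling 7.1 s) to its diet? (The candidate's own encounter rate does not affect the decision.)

Intake rate on the current diet: R = (0.038×41) / (1 + 0.038×18) = 1.558/1.684 = 0.9252 kJ/s.
Profitability of crayfish: 14/7.1 = 1.972 kJ/s.
1.972 > 0.9252, so adding crayfish raises the average — include it.

Yes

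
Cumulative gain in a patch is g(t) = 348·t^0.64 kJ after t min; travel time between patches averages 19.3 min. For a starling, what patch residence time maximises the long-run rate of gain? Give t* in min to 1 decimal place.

34.3 min

Optimal t* satisfies g'(t*) = g(t*)/(T + t*).
g'(t) = 0.64·348·t^-0.36. Setting 0.64·348·t^-0.36 = 348·t^0.64/(19.3+t) gives 0.64(19.3+t) = t, so 0.36·t = 0.64×19.3.
t* = 0.64×19.3/0.36 = 34.31 min.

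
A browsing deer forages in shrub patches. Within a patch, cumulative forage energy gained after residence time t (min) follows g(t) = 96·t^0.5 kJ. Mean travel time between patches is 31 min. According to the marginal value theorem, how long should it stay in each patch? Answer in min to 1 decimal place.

31.0 min

By the marginal value theorem, leave when the instantaneous gain rate g'(t) equals the habitat-wide average g(t)/(T + t).
g'(t) = 0.5·96·t^-0.5. Setting 0.5·96·t^-0.5 = 96·t^0.5/(31+t) gives 0.5(31+t) = t, so 0.50·t = 0.5×31.
t* = 0.5×31/0.50 = 31 min.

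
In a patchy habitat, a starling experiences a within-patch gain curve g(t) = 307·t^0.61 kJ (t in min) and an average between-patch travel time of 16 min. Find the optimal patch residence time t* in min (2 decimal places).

Maximise g(t)/(T+t): set derivative to zero → g'(t)(T+t) = g(t).
g'(t) = 0.61·307·t^-0.39. Setting 0.61·307·t^-0.39 = 307·t^0.61/(16+t) gives 0.61(16+t) = t, so 0.39·t = 0.61×16.
t* = 0.61×16/0.39 = 25.03 min.

25.03 min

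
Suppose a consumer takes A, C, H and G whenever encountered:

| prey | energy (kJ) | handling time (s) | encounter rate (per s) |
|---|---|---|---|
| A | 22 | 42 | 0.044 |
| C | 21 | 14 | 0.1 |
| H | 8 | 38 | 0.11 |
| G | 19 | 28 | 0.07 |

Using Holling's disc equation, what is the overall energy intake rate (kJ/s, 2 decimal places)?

R = Σλ_iE_i / (1 + Σλ_ih_i)
Numerator: 0.044×22 + 0.1×21 + 0.11×8 + 0.07×19 = 5.278
Denominator: 1 + 0.044×42 + 0.1×14 + 0.11×38 + 0.07×28 = 10.39
R = 5.278/10.39 = 0.5081 kJ/s

0.51 kJ/s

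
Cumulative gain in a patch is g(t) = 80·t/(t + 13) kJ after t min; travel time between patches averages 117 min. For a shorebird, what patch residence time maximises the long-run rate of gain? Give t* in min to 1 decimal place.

39.0 min

By the marginal value theorem, leave when the instantaneous gain rate g'(t) equals the habitat-wide average g(t)/(T + t).
g'(t) = 80·13/(t + 13)². Setting 80·13/(t+13)² = 80t/[(t+13)(117+t)] gives 13(117+t) = t(t+13), so t² = 13×117 = 1521.
t* = √1521 = 39 min.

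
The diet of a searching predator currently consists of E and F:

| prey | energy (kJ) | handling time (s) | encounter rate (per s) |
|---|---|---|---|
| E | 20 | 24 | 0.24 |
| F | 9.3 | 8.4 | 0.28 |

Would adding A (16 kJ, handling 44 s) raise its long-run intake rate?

No

Intake rate on the current diet: R = (0.24×20 + 0.28×9.3) / (1 + 0.24×24 + 0.28×8.4) = 7.404/9.112 = 0.8126 kJ/s.
Profitability of A: 16/44 = 0.3636 kJ/s.
Since 0.3636 < R, time spent handling A is better spent searching.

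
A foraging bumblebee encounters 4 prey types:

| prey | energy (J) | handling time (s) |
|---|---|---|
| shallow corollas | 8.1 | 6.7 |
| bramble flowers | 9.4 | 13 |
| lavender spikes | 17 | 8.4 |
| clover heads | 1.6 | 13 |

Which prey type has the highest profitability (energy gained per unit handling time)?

lavender spikes

Profitability E/h (J/s): shallow corollas = 8.1/6.7 = 1.21, bramble flowers = 9.4/13 = 0.723, lavender spikes = 17/8.4 = 2.02, clover heads = 1.6/13 = 0.123.
Ranked: lavender spikes > shallow corollas > bramble flowers > clover heads.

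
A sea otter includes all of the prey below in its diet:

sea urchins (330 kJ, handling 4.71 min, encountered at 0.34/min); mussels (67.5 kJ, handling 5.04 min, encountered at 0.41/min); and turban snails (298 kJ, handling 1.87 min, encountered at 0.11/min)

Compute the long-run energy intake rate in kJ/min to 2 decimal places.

Energy encountered per unit search time: 0.34×330 + 0.41×67.5 + 0.11×298 = 172.7 kJ/min.
Handling time per unit search time: 0.34×4.71 + 0.41×5.04 + 0.11×1.87 = 3.873.
Rate = 172.7/(1 + 3.873) = 35.43 kJ/min.

35.43 kJ/min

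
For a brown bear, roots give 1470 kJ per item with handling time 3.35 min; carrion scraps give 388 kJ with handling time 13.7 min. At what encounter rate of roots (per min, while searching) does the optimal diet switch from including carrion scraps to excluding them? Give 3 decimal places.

The zero-one rule: include carrion scraps iff E₂/h₂ > λE₁/(1+λh₁). Equality gives the switch point.
λE₁h₂ = E₂ + λE₂h₁ ⇒ λ = E₂/(E₁h₂ − E₂h₁) = 388/(2.014e+04 − 1300) = 0.0206 per min.

0.021 per min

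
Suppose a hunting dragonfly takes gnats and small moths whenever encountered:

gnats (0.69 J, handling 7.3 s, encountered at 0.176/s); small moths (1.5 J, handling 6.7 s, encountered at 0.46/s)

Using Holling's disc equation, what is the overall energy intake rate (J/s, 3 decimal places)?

0.151 J/s

Energy encountered per unit search time: 0.176×0.69 + 0.46×1.5 = 0.8114 J/s.
Handling time per unit search time: 0.176×7.3 + 0.46×6.7 = 4.367.
Rate = 0.8114/(1 + 4.367) = 0.1512 J/s.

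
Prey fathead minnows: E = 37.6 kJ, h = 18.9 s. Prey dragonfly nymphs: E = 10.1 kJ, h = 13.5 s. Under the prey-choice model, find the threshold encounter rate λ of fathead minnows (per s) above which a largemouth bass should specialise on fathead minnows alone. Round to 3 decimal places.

At the threshold, the rate on fathead minnows alone equals the profitability of dragonfly nymphs: λ·37.6/(1 + λ·18.9) = 10.1/13.5 = 0.7481.
Rearranging, λ(37.6 − 0.7481×18.9) = 0.7481, so λ = 0.7481/23.46 = 0.03189 per s.

0.032 per s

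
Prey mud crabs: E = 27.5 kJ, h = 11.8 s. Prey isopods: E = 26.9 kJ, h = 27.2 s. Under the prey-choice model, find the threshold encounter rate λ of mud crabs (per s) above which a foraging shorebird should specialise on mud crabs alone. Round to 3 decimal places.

At the threshold, the rate on mud crabs alone equals the profitability of isopods: λ·27.5/(1 + λ·11.8) = 26.9/27.2 = 0.989.
Rearranging, λ(27.5 − 0.989×11.8) = 0.989, so λ = 0.989/15.83 = 0.06247 per s.

0.062 per s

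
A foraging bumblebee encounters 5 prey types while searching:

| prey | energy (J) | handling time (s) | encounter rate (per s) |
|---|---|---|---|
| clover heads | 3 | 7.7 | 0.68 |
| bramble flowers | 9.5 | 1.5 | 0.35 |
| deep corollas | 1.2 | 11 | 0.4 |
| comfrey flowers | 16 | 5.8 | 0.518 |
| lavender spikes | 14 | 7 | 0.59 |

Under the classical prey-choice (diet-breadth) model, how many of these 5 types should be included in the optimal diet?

E/h in descending order: bramble flowers 6.33, comfrey flowers 2.76, lavender spikes 2, clover heads 0.39, deep corollas 0.109 J/s. The optimal diet is the largest prefix of this list for which every included type satisfies E_i/h_i > R on the types above it.
Rate on top 1: 2.18. comfrey flowers: 2.76 > 2.18 → include.
Rate on top 2: 2.564. lavender spikes: 2 < 2.564 → exclude; stop.
Optimal diet: bramble flowers, comfrey flowers — 2 of 5 types.

2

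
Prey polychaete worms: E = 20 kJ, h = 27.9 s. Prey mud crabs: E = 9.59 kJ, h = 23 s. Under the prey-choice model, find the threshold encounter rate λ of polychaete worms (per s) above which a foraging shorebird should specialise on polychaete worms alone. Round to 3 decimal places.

The zero-one rule: include mud crabs iff E₂/h₂ > λE₁/(1+λh₁). Equality gives the switch point.
λE₁h₂ = E₂ + λE₂h₁ ⇒ λ = E₂/(E₁h₂ − E₂h₁) = 9.59/(460 − 267.6) = 0.04983 per s.

0.050 per s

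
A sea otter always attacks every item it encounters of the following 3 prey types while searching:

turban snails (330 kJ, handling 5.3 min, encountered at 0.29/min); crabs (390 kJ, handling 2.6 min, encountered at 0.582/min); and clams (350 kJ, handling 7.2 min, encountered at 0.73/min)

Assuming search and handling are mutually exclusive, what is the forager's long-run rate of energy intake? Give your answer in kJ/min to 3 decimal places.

62.128 kJ/min

R = (0.29×330 + 0.582×390 + 0.73×350) / (1 + 0.29×5.3 + 0.582×2.6 + 0.73×7.2) = 578.2/9.306 = 62.13 kJ/min.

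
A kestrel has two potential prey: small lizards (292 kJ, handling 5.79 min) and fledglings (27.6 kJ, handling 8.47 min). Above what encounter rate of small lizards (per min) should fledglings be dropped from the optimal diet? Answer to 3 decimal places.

0.012 per min

The zero-one rule: include fledglings iff E₂/h₂ > λE₁/(1+λh₁). Equality gives the switch point.
λE₁h₂ = E₂ + λE₂h₁ ⇒ λ = E₂/(E₁h₂ − E₂h₁) = 27.6/(2473 − 159.8) = 0.01193 per min.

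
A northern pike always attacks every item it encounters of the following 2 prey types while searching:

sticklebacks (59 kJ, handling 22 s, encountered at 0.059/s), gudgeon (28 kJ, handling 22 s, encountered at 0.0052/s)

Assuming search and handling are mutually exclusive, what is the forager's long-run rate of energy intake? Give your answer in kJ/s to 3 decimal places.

R = Σλ_iE_i / (1 + Σλ_ih_i)
Numerator: 0.059×59 + 0.0052×28 = 3.627
Denominator: 1 + 0.059×22 + 0.0052×22 = 2.412
R = 3.627/2.412 = 1.503 kJ/s

1.503 kJ/s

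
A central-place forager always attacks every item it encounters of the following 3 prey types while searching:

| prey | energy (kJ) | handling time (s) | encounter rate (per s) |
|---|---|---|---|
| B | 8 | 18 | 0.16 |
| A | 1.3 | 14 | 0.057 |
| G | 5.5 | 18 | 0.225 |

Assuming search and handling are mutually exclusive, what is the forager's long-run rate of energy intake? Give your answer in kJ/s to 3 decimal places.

0.297 kJ/s

R = Σλ_iE_i / (1 + Σλ_ih_i)
Numerator: 0.16×8 + 0.057×1.3 + 0.225×5.5 = 2.592
Denominator: 1 + 0.16×18 + 0.057×14 + 0.225×18 = 8.728
R = 2.592/8.728 = 0.2969 kJ/s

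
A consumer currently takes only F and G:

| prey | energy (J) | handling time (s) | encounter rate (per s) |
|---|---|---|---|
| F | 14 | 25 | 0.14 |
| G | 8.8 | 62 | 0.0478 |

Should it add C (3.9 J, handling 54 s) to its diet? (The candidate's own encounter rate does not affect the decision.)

On F and G alone, R = ΣλE/(1+Σλh) = 2.381/7.464 = 0.319 J/s.
Profitability of C: 3.9/54 = 0.07222 J/s.
0.07222 < 0.319, so adding C would lower the average — exclude it.

No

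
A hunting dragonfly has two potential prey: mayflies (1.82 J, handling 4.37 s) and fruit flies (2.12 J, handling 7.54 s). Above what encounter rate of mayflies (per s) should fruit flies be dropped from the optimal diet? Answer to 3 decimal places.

0.476 per s

Drop fruit flies once their profitability E₂/h₂ falls below the rate achievable on mayflies alone: E₂/h₂ = λE₁/(1 + λh₁).
Solve for λ: λE₁h₂ = E₂(1 + λh₁) → λ(E₁h₂ − E₂h₁) = E₂ → λ = E₂/(E₁h₂ − E₂h₁).
λ = 2.12/(1.82×7.54 − 2.12×4.37) = 2.12/4.458 = 0.4755 per s.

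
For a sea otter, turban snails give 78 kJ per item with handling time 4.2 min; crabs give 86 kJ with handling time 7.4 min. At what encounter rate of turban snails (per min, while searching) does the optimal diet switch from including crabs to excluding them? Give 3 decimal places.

Drop crabs once their profitability E₂/h₂ falls below the rate achievable on turban snails alone: E₂/h₂ = λE₁/(1 + λh₁).
Solve for λ: λE₁h₂ = E₂(1 + λh₁) → λ(E₁h₂ − E₂h₁) = E₂ → λ = E₂/(E₁h₂ − E₂h₁).
λ = 86/(78×7.4 − 86×4.2) = 86/216 = 0.3981 per min.

0.398 per min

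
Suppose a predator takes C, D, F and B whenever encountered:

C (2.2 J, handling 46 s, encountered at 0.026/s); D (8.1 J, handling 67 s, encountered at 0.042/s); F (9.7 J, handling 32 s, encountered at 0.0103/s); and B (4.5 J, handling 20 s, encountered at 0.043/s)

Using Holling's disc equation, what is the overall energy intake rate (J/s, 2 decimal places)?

Energy encountered per unit search time: 0.026×2.2 + 0.042×8.1 + 0.0103×9.7 + 0.043×4.5 = 0.6908 J/s.
Handling time per unit search time: 0.026×46 + 0.042×67 + 0.0103×32 + 0.043×20 = 5.2.
Rate = 0.6908/(1 + 5.2) = 0.1114 J/s.

0.11 J/s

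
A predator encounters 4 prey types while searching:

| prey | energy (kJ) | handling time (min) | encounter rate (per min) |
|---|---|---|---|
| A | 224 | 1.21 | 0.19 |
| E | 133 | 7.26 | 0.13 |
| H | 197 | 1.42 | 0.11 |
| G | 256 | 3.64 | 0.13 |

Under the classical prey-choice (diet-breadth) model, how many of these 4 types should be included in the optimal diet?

Rank by E/h (kJ/min): A 185, H 139, G 70.3, E 18.3. Include each in turn until the next type's E/h falls below the running intake rate.
Rate on top 1: 34.6. H: 139 > 34.6 → include.
Rate on top 2: 46.34. G: 70.3 > 46.34 → include.
Rate on top 3: 52.44. E: 18.3 < 52.44 → exclude; stop.
Optimal diet: A, H, G — 3 of 4 types.

3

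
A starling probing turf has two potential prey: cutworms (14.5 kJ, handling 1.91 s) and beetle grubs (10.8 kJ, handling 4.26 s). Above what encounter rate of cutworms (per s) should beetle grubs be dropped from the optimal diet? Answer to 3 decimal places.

0.263 per s

At the threshold, the rate on cutworms alone equals the profitability of beetle grubs: λ·14.5/(1 + λ·1.91) = 10.8/4.26 = 2.535.
Rearranging, λ(14.5 − 2.535×1.91) = 2.535, so λ = 2.535/9.658 = 0.2625 per s.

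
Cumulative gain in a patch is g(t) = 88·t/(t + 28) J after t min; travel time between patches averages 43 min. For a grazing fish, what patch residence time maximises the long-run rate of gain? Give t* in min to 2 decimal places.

34.70 min

Maximise g(t)/(T+t): set derivative to zero → g'(t)(T+t) = g(t).
g'(t) = 88·28/(t + 28)². Setting 88·28/(t+28)² = 88t/[(t+28)(43+t)] gives 28(43+t) = t(t+28), so t² = 28×43 = 1204.
t* = √1204 = 34.7 min.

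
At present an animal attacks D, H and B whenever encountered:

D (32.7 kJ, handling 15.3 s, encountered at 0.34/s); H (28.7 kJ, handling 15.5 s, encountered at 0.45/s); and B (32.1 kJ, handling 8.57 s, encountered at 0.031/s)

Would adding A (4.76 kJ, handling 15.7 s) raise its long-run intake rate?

No

Intake rate on the current diet: R = (0.34×32.7 + 0.45×28.7 + 0.031×32.1) / (1 + 0.34×15.3 + 0.45×15.5 + 0.031×8.57) = 25.03/13.44 = 1.862 kJ/s.
Profitability of A: 4.76/15.7 = 0.3032 kJ/s.
0.3032 < 1.862, so adding A would lower the average — exclude it.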